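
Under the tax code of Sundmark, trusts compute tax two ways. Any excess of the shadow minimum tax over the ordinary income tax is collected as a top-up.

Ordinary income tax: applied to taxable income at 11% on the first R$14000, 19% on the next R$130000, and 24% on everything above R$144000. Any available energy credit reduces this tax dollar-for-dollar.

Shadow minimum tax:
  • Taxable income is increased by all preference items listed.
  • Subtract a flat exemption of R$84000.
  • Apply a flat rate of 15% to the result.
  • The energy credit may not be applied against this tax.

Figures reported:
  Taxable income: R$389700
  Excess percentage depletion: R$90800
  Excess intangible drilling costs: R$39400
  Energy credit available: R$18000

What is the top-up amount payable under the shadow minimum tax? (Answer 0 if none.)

Ordinary income tax:
  R$14000 × 11% = R$1540
  R$130000 × 19% = R$24700
  R$245700 × 24% = R$58968
  → R$85208
  Less energy credit R$18000 → R$67208

Shadow minimum tax:
  Adjusted income: R$389700 + R$90800 + R$39400 = R$519900
  Less exemption R$84000 → base R$435900
  R$435900 × 15% = R$65385

R$65385 ≤ R$67208, so no add-on is due.

R$0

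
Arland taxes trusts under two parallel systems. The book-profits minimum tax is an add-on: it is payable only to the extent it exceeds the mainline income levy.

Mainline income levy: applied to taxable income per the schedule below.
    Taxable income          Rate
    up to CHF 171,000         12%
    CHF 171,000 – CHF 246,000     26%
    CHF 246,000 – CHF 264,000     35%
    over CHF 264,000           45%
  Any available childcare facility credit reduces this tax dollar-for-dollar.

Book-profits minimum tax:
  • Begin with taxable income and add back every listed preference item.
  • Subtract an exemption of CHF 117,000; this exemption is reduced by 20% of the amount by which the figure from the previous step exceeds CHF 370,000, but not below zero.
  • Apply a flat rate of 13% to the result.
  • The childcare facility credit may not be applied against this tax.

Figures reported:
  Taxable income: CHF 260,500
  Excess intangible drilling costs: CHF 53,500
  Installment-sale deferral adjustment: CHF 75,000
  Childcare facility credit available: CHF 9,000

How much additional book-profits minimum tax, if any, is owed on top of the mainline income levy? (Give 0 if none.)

Mainline income levy:
  CHF 171,000 × 12% = CHF 20,520
  CHF 75,000 × 26% = CHF 19,500
  CHF 14,500 × 35% = CHF 5,075
  → CHF 45,095
  Less childcare facility credit CHF 9,000 → CHF 36,095

Book-profits minimum tax:
  Adjusted income: CHF 260,500 + CHF 53,500 + CHF 75,000 = CHF 389,000
  Exemption: CHF 117,000 − 20% × (CHF 389,000 − CHF 370,000) = CHF 117,000 − CHF 3,800 = CHF 113,200
  Base: CHF 389,000 − CHF 113,200 = CHF 275,800
  CHF 275,800 × 13% = CHF 35,854

CHF 35,854 ≤ CHF 36,095, so no add-on is due.

CHF 0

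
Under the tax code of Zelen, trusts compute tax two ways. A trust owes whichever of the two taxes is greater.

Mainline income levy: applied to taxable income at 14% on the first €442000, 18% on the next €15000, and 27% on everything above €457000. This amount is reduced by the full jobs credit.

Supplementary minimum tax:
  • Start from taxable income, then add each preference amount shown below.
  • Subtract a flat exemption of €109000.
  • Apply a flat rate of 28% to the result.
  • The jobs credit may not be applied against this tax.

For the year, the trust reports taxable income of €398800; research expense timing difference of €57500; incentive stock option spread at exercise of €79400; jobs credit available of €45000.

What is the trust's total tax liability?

Mainline income levy:
  €398800 × 14% = €55832
  Less jobs credit €45000 → €10832

Supplementary minimum tax:
  Adjusted income: €398800 + €57500 + €79400 = €535700
  Less exemption €109000 → base €426700
  €426700 × 28% = €119476

€119476 > €10832, so the supplementary minimum tax is the binding amount.

€119476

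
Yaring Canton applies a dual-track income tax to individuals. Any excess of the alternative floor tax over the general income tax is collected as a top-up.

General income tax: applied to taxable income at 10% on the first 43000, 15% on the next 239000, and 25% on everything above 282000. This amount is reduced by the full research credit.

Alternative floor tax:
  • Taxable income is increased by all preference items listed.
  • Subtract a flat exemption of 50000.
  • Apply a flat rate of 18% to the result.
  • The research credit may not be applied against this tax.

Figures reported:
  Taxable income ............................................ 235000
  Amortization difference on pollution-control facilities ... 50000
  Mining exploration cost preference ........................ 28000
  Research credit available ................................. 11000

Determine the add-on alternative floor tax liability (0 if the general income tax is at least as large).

Alternative floor tax:
  Adjusted income: 235000 + 50000 + 28000 = 313000
  Less exemption 50000 → base 263000
  263000 × 18% = 47340

General income tax:
  43000 × 10% = 4300
  192000 × 15% = 28800
  → 33100
  Less research credit 11000 → 22100

Excess of alternative floor tax over general income tax: 47340 − 22100 = 25240.

25240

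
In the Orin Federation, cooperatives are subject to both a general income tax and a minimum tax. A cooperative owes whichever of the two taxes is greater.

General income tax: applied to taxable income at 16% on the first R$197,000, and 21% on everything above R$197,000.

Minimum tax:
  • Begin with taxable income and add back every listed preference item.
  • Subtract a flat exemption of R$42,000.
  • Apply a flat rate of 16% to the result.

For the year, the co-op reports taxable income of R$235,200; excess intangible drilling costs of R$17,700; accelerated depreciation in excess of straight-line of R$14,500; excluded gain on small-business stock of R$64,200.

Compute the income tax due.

R$46,336

General income tax:
  R$197,000 × 16% = R$31,520
  R$38,200 × 21% = R$8,022
  → R$39,542

Minimum tax:
  Adjusted income: R$235,200 + R$17,700 + R$14,500 + R$64,200 = R$331,600
  Less exemption R$42,000 → base R$289,600
  R$289,600 × 16% = R$46,336

R$46,336 > R$39,542, so the minimum tax is the binding amount.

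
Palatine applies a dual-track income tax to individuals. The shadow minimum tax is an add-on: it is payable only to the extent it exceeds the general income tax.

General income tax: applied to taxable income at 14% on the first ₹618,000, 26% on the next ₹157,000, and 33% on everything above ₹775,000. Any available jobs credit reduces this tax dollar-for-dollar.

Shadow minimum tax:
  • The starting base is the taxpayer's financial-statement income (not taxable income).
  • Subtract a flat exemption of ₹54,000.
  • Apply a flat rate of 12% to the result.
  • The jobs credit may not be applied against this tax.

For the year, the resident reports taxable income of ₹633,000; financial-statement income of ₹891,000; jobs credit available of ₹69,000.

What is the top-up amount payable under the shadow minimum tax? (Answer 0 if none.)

Shadow minimum tax:
  Base (financial-statement income): ₹891,000
  Less exemption ₹54,000 → base ₹837,000
  ₹837,000 × 12% = ₹100,440

General income tax:
  ₹618,000 × 14% = ₹86,520
  ₹15,000 × 26% = ₹3,900
  → ₹90,420
  Less jobs credit ₹69,000 → ₹21,420

Excess of shadow minimum tax over general income tax: ₹100,440 − ₹21,420 = ₹79,020.

₹79,020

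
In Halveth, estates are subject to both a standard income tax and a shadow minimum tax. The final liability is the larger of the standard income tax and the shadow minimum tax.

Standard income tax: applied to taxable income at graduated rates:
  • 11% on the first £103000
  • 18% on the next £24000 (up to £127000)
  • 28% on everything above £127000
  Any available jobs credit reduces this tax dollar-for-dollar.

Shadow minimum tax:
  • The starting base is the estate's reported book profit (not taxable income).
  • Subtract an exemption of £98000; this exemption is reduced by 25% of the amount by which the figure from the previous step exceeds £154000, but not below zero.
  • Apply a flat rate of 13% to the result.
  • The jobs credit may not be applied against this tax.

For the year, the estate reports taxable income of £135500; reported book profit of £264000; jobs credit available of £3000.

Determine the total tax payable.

Shadow minimum tax:
  Base (reported book profit): £264000
  Exemption: £98000 − 25% × (£264000 − £154000) = £98000 − £27500 = £70500
  Base: £264000 − £70500 = £193500
  £193500 × 13% = £25155

Standard income tax:
  £103000 × 11% = £11330
  £24000 × 18% = £4320
  £8500 × 28% = £2380
  → £18030
  Less jobs credit £3000 → £15030

£25155 > £15030, so the shadow minimum tax is the binding amount.

£25155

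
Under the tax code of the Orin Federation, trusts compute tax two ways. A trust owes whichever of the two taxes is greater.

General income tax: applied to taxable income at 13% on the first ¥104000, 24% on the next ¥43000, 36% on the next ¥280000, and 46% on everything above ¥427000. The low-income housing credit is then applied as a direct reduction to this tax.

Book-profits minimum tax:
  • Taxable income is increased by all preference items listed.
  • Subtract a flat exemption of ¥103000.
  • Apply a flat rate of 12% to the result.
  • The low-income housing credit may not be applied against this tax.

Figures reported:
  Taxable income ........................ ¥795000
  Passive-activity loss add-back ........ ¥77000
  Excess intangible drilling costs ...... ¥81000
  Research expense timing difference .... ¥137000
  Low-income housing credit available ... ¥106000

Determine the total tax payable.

Book-profits minimum tax:
  Adjusted income: ¥795000 + ¥77000 + ¥81000 + ¥137000 = ¥1090000
  Less exemption ¥103000 → base ¥987000
  ¥987000 × 12% = ¥118440

General income tax:
  ¥104000 × 13% = ¥13520
  ¥43000 × 24% = ¥10320
  ¥280000 × 36% = ¥100800
  ¥368000 × 46% = ¥169280
  → ¥293920
  Less low-income housing credit ¥106000 → ¥187920

¥187920 > ¥118440, so the general income tax governs.

¥187920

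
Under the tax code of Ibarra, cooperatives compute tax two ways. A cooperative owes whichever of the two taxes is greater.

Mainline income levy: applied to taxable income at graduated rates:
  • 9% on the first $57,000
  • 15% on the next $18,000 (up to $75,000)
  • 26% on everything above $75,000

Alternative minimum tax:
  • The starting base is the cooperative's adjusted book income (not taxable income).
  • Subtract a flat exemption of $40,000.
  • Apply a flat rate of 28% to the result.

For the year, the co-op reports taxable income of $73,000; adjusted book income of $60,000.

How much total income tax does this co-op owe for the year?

Alternative minimum tax:
  Base (adjusted book income): $60,000
  Less exemption $40,000 → base $20,000
  $20,000 × 28% = $5,600

Mainline income levy:
  $57,000 × 9% = $5,130
  $16,000 × 15% = $2,400
  → $7,530

$7,530 > $5,600, so the mainline income levy governs.

$7,530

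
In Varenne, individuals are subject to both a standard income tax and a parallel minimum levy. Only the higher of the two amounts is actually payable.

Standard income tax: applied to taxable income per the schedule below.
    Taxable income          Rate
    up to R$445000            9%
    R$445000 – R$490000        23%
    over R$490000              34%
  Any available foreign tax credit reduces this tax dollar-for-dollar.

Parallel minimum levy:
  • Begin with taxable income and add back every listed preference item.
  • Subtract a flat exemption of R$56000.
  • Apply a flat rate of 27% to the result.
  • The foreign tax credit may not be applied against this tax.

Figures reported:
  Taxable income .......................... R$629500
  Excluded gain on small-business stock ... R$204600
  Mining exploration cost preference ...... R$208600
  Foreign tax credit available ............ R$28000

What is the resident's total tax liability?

Standard income tax:
  R$445000 × 9% = R$40050
  R$45000 × 23% = R$10350
  R$139500 × 34% = R$47430
  → R$97830
  Less foreign tax credit R$28000 → R$69830

Parallel minimum levy:
  Adjusted income: R$629500 + R$204600 + R$208600 = R$1042700
  Less exemption R$56000 → base R$986700
  R$986700 × 27% = R$266409

R$266409 > R$69830, so the parallel minimum levy is the binding amount.

R$266409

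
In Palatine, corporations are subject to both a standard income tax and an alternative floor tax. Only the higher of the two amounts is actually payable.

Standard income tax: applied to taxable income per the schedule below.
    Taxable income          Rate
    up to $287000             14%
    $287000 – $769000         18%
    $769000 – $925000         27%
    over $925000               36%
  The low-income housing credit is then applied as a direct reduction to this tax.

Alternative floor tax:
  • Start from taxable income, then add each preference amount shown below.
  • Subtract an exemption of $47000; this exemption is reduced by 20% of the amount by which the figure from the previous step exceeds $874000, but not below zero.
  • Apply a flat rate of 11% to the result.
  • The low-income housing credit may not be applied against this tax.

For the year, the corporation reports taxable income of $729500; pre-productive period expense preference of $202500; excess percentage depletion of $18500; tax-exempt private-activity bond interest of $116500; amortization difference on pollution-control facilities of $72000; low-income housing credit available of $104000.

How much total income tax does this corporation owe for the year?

$125290

Alternative floor tax:
  Adjusted income: $729500 + $202500 + $18500 + $116500 + $72000 = $1139000
  Exemption: 20% × ($1139000 − $874000) = $53000 ≥ $47000, so the exemption is fully phased out
  Base: $1139000 − $0 = $1139000
  $1139000 × 11% = $125290

Standard income tax:
  $287000 × 14% = $40180
  $442500 × 18% = $79650
  → $119830
  Less low-income housing credit $104000 → $15830

$125290 > $15830, so the alternative floor tax is the binding amount.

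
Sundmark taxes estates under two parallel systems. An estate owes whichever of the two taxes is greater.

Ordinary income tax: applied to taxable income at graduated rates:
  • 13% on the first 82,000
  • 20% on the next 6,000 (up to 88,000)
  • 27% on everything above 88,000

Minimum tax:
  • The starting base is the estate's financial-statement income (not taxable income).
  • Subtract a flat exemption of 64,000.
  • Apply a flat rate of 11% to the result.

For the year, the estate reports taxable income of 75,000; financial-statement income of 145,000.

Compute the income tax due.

9,750

Minimum tax:
  Base (financial-statement income): 145,000
  Less exemption 64,000 → base 81,000
  81,000 × 11% = 8,910

Ordinary income tax:
  75,000 × 13% = 9,750

9,750 > 8,910, so the ordinary income tax governs.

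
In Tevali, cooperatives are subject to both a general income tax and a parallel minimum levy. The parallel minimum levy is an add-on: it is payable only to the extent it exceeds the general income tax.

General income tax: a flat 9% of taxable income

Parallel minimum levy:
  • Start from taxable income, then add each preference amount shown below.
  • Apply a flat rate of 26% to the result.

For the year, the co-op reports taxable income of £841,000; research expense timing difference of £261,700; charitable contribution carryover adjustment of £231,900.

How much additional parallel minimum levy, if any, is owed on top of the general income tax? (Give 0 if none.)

£271,306

Parallel minimum levy:
  Adjusted income: £841,000 + £261,700 + £231,900 = £1,334,600
  £1,334,600 × 26% = £346,996

General income tax:
  £841,000 × 9% = £75,690

Excess of parallel minimum levy over general income tax: £346,996 − £75,690 = £271,306.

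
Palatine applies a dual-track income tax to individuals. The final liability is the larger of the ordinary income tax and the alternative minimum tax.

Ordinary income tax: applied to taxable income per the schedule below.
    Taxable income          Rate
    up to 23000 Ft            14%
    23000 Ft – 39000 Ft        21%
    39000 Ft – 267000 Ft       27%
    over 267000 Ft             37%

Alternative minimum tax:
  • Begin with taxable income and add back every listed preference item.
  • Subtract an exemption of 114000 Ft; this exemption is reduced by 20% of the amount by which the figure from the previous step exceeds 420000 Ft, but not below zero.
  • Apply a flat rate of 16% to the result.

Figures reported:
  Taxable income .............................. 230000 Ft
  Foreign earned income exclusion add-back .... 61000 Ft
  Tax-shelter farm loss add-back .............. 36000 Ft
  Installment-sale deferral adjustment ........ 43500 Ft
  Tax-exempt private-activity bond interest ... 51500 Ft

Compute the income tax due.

Alternative minimum tax:
  Adjusted income: 230000 Ft + 61000 Ft + 36000 Ft + 43500 Ft + 51500 Ft = 422000 Ft
  Exemption: 114000 Ft − 20% × (422000 Ft − 420000 Ft) = 114000 Ft − 400 Ft = 113600 Ft
  Base: 422000 Ft − 113600 Ft = 308400 Ft
  308400 Ft × 16% = 49344 Ft

Ordinary income tax:
  23000 Ft × 14% = 3220 Ft
  16000 Ft × 21% = 3360 Ft
  191000 Ft × 27% = 51570 Ft
  → 58150 Ft

58150 Ft > 49344 Ft, so the ordinary income tax governs.

58150 Ft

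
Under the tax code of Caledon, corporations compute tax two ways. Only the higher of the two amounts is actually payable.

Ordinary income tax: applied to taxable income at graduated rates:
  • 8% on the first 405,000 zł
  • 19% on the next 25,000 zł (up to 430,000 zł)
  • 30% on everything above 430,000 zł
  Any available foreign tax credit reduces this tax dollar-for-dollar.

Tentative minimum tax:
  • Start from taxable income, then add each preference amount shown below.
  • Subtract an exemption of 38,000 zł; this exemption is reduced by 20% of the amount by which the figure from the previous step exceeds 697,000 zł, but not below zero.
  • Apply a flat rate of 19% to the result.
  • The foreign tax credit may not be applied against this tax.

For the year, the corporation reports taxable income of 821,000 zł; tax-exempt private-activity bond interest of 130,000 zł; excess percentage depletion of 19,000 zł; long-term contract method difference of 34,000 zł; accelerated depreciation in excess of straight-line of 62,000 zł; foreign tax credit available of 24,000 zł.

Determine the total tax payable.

Tentative minimum tax:
  Adjusted income: 821,000 zł + 130,000 zł + 19,000 zł + 34,000 zł + 62,000 zł = 1,066,000 zł
  Exemption: 20% × (1,066,000 zł − 697,000 zł) = 73,800 zł ≥ 38,000 zł, so the exemption is fully phased out
  Base: 1,066,000 zł − 0 zł = 1,066,000 zł
  1,066,000 zł × 19% = 202,540 zł

Ordinary income tax:
  405,000 zł × 8% = 32,400 zł
  25,000 zł × 19% = 4,750 zł
  391,000 zł × 30% = 117,300 zł
  → 154,450 zł
  Less foreign tax credit 24,000 zł → 130,450 zł

202,540 zł > 130,450 zł, so the tentative minimum tax is the binding amount.

202,540 zł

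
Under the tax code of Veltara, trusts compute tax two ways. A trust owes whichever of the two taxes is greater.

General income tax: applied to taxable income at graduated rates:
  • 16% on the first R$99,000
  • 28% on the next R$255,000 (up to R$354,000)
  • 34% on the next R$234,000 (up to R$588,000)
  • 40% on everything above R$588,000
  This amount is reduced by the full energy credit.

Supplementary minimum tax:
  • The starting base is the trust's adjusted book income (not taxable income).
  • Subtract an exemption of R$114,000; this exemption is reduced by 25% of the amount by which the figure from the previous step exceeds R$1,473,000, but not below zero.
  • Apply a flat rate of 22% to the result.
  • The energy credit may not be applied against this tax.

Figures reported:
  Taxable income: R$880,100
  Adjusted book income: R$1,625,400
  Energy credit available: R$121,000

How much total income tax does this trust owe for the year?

Supplementary minimum tax:
  Base (adjusted book income): R$1,625,400
  Exemption: R$114,000 − 25% × (R$1,625,400 − R$1,473,000) = R$114,000 − R$38,100 = R$75,900
  Base: R$1,625,400 − R$75,900 = R$1,549,500
  R$1,549,500 × 22% = R$340,890

General income tax:
  R$99,000 × 16% = R$15,840
  R$255,000 × 28% = R$71,400
  R$234,000 × 34% = R$79,560
  R$292,100 × 40% = R$116,840
  → R$283,640
  Less energy credit R$121,000 → R$162,640

R$340,890 > R$162,640, so the supplementary minimum tax is the binding amount.

R$340,890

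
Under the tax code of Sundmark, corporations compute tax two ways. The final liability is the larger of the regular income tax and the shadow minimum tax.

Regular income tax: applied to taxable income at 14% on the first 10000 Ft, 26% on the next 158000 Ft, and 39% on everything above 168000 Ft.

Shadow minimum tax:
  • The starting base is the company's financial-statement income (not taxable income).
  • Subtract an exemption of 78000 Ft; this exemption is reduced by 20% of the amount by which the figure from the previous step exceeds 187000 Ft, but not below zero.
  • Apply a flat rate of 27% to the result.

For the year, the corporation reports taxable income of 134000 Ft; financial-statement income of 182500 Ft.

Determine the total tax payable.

Shadow minimum tax:
  Base (financial-statement income): 182500 Ft
  Exemption: 182500 Ft ≤ 187000 Ft, so full 78000 Ft applies
  Base: 182500 Ft − 78000 Ft = 104500 Ft
  104500 Ft × 27% = 28215 Ft

Regular income tax:
  10000 Ft × 14% = 1400 Ft
  124000 Ft × 26% = 32240 Ft
  → 33640 Ft

33640 Ft > 28215 Ft, so the regular income tax governs.

33640 Ft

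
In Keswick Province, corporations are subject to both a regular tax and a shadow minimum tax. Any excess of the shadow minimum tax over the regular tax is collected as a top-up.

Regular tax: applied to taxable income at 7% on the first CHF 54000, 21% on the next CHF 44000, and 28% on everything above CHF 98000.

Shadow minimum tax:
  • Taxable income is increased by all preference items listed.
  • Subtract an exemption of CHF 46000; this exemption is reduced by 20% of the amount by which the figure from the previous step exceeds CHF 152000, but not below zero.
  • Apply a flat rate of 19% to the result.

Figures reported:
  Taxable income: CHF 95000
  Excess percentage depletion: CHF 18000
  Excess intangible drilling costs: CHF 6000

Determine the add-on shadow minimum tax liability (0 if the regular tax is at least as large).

CHF 1480

Regular tax:
  CHF 54000 × 7% = CHF 3780
  CHF 41000 × 21% = CHF 8610
  → CHF 12390

Shadow minimum tax:
  Adjusted income: CHF 95000 + CHF 18000 + CHF 6000 = CHF 119000
  Exemption: CHF 119000 ≤ CHF 152000, so full CHF 46000 applies
  Base: CHF 119000 − CHF 46000 = CHF 73000
  CHF 73000 × 19% = CHF 13870

Excess of shadow minimum tax over regular tax: CHF 13870 − CHF 12390 = CHF 1480.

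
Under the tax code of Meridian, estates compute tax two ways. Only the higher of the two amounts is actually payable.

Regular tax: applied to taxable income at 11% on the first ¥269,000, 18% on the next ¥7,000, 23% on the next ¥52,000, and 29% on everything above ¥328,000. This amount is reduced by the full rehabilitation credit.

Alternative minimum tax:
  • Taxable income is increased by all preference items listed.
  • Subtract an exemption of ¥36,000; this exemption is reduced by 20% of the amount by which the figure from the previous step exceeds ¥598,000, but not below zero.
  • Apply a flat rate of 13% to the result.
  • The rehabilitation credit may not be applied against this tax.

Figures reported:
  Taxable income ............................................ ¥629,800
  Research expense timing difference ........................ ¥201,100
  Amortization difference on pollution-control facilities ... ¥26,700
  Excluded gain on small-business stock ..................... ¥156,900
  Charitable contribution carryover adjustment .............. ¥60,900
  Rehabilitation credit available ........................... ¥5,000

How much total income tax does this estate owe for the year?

¥139,802

Alternative minimum tax:
  Adjusted income: ¥629,800 + ¥201,100 + ¥26,700 + ¥156,900 + ¥60,900 = ¥1,075,400
  Exemption: 20% × (¥1,075,400 − ¥598,000) = ¥95,480 ≥ ¥36,000, so the exemption is fully phased out
  Base: ¥1,075,400 − ¥0 = ¥1,075,400
  ¥1,075,400 × 13% = ¥139,802

Regular tax:
  ¥269,000 × 11% = ¥29,590
  ¥7,000 × 18% = ¥1,260
  ¥52,000 × 23% = ¥11,960
  ¥301,800 × 29% = ¥87,522
  → ¥130,332
  Less rehabilitation credit ¥5,000 → ¥125,332

¥139,802 > ¥125,332, so the alternative minimum tax is the binding amount.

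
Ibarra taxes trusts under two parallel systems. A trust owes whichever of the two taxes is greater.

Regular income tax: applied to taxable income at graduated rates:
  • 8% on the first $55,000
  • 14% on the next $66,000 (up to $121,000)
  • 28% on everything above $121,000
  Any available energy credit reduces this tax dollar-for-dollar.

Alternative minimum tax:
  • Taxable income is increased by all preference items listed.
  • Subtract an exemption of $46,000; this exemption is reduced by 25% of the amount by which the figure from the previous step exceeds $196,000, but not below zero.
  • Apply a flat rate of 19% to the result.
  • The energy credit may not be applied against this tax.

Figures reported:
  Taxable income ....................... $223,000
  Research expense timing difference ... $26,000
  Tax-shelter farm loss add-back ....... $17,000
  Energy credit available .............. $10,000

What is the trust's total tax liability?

Alternative minimum tax:
  Adjusted income: $223,000 + $26,000 + $17,000 = $266,000
  Exemption: $46,000 − 25% × ($266,000 − $196,000) = $46,000 − $17,500 = $28,500
  Base: $266,000 − $28,500 = $237,500
  $237,500 × 19% = $45,125

Regular income tax:
  $55,000 × 8% = $4,400
  $66,000 × 14% = $9,240
  $102,000 × 28% = $28,560
  → $42,200
  Less energy credit $10,000 → $32,200

$45,125 > $32,200, so the alternative minimum tax is the binding amount.

$45,125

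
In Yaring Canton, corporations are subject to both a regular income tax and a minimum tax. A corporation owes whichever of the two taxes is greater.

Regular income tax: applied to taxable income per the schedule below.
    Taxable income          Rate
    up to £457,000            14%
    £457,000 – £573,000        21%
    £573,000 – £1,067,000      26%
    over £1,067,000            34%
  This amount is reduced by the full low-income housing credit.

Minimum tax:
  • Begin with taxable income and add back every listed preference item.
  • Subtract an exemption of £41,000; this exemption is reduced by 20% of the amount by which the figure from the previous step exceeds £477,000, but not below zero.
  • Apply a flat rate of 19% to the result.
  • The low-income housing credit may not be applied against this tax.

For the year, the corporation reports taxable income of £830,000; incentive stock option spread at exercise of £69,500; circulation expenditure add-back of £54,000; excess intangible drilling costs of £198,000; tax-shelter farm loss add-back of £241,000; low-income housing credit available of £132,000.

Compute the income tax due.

£264,575

Minimum tax:
  Adjusted income: £830,000 + £69,500 + £54,000 + £198,000 + £241,000 = £1,392,500
  Exemption: 20% × (£1,392,500 − £477,000) = £183,100 ≥ £41,000, so the exemption is fully phased out
  Base: £1,392,500 − £0 = £1,392,500
  £1,392,500 × 19% = £264,575

Regular income tax:
  £457,000 × 14% = £63,980
  £116,000 × 21% = £24,360
  £257,000 × 26% = £66,820
  → £155,160
  Less low-income housing credit £132,000 → £23,160

£264,575 > £23,160, so the minimum tax is the binding amount.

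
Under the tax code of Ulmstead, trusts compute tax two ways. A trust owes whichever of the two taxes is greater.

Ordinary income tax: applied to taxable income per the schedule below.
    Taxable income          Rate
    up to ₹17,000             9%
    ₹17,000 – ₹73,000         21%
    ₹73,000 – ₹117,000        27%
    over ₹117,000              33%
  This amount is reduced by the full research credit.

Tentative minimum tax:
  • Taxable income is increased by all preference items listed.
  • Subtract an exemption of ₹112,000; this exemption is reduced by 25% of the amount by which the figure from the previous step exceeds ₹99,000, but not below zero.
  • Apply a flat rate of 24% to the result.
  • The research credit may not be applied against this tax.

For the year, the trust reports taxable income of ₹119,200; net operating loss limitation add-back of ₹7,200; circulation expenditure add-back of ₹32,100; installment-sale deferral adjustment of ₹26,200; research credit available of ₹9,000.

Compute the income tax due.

Ordinary income tax:
  ₹17,000 × 9% = ₹1,530
  ₹56,000 × 21% = ₹11,760
  ₹44,000 × 27% = ₹11,880
  ₹2,200 × 33% = ₹726
  → ₹25,896
  Less research credit ₹9,000 → ₹16,896

Tentative minimum tax:
  Adjusted income: ₹119,200 + ₹7,200 + ₹32,100 + ₹26,200 = ₹184,700
  Exemption: ₹112,000 − 25% × (₹184,700 − ₹99,000) = ₹112,000 − ₹21,425 = ₹90,575
  Base: ₹184,700 − ₹90,575 = ₹94,125
  ₹94,125 × 24% = ₹22,590

₹22,590 > ₹16,896, so the tentative minimum tax is the binding amount.

₹22,590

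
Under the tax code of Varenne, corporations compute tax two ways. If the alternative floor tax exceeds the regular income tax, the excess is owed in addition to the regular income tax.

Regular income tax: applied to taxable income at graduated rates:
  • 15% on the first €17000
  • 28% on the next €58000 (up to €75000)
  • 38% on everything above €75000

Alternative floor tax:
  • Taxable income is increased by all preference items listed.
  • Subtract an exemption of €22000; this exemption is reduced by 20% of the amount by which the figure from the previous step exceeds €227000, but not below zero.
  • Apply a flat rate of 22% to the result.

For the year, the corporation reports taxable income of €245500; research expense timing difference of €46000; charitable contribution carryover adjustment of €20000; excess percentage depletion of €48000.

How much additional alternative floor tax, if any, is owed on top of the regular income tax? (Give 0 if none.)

€0

Alternative floor tax:
  Adjusted income: €245500 + €46000 + €20000 + €48000 = €359500
  Exemption: 20% × (€359500 − €227000) = €26500 ≥ €22000, so the exemption is fully phased out
  Base: €359500 − €0 = €359500
  €359500 × 22% = €79090

Regular income tax:
  €17000 × 15% = €2550
  €58000 × 28% = €16240
  €170500 × 38% = €64790
  → €83580

€79090 ≤ €83580, so no add-on is due.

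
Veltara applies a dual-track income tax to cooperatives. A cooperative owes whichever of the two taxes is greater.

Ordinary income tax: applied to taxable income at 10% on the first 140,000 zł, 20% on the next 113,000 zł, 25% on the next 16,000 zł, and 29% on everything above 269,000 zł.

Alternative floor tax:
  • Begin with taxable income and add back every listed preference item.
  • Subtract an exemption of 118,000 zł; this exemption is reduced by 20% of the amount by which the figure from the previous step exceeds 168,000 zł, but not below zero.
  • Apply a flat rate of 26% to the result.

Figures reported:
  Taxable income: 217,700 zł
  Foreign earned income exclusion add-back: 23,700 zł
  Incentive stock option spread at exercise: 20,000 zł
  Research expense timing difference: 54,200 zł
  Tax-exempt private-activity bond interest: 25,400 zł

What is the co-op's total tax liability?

Alternative floor tax:
  Adjusted income: 217,700 zł + 23,700 zł + 20,000 zł + 54,200 zł + 25,400 zł = 341,000 zł
  Exemption: 118,000 zł − 20% × (341,000 zł − 168,000 zł) = 118,000 zł − 34,600 zł = 83,400 zł
  Base: 341,000 zł − 83,400 zł = 257,600 zł
  257,600 zł × 26% = 66,976 zł

Ordinary income tax:
  140,000 zł × 10% = 14,000 zł
  77,700 zł × 20% = 15,540 zł
  → 29,540 zł

66,976 zł > 29,540 zł, so the alternative floor tax is the binding amount.

66,976 zł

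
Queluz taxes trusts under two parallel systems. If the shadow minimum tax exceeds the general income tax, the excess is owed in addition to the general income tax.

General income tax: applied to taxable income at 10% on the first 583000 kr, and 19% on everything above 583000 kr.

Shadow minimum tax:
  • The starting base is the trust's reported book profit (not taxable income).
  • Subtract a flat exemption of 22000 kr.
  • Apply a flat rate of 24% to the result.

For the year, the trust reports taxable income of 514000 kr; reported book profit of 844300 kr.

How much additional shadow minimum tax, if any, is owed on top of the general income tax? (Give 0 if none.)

Shadow minimum tax:
  Base (reported book profit): 844300 kr
  Less exemption 22000 kr → base 822300 kr
  822300 kr × 24% = 197352 kr

General income tax:
  514000 kr × 10% = 51400 kr

Excess of shadow minimum tax over general income tax: 197352 kr − 51400 kr = 145952 kr.

145952 kr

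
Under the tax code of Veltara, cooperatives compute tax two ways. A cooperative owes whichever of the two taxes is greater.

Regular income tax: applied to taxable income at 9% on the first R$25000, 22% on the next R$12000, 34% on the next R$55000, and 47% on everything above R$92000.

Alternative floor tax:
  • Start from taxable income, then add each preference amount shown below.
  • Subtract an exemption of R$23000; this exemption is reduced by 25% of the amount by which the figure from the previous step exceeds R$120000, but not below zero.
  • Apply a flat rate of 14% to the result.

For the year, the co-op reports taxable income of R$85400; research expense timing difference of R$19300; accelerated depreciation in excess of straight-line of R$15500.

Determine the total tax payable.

R$21346

Regular income tax:
  R$25000 × 9% = R$2250
  R$12000 × 22% = R$2640
  R$48400 × 34% = R$16456
  → R$21346

Alternative floor tax:
  Adjusted income: R$85400 + R$19300 + R$15500 = R$120200
  Exemption: R$23000 − 25% × (R$120200 − R$120000) = R$23000 − R$50 = R$22950
  Base: R$120200 − R$22950 = R$97250
  R$97250 × 14% = R$13615

R$21346 > R$13615, so the regular income tax governs.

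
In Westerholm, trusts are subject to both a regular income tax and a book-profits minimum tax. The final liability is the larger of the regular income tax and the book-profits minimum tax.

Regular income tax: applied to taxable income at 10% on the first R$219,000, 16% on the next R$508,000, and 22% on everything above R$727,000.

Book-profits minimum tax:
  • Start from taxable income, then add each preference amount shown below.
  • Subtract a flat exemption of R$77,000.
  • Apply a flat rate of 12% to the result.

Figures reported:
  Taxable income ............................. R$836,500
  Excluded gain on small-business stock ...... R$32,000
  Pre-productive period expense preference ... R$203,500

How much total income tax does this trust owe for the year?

R$127,270

Book-profits minimum tax:
  Adjusted income: R$836,500 + R$32,000 + R$203,500 = R$1,072,000
  Less exemption R$77,000 → base R$995,000
  R$995,000 × 12% = R$119,400

Regular income tax:
  R$219,000 × 10% = R$21,900
  R$508,000 × 16% = R$81,280
  R$109,500 × 22% = R$24,090
  → R$127,270

R$127,270 > R$119,400, so the regular income tax governs.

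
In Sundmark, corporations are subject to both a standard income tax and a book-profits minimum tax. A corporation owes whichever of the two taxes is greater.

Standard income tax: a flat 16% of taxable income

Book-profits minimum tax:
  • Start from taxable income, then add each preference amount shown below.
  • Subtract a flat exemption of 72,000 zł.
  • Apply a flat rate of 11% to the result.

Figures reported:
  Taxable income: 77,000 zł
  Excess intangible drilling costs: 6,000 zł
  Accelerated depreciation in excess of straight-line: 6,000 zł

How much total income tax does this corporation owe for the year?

Book-profits minimum tax:
  Adjusted income: 77,000 zł + 6,000 zł + 6,000 zł = 89,000 zł
  Less exemption 72,000 zł → base 17,000 zł
  17,000 zł × 11% = 1,870 zł

Standard income tax:
  77,000 zł × 16% = 12,320 zł

12,320 zł > 1,870 zł, so the standard income tax governs.

12,320 zł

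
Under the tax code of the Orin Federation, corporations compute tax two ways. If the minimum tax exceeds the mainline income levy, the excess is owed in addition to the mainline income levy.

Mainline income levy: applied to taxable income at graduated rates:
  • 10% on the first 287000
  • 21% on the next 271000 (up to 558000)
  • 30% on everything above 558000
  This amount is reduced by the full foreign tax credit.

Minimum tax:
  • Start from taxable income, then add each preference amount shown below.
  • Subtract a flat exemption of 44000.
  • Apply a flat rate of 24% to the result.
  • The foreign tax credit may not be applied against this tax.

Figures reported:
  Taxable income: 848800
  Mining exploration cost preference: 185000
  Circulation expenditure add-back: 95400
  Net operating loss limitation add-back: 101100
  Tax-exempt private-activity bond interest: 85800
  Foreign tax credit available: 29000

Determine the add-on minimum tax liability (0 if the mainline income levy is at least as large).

161454

Minimum tax:
  Adjusted income: 848800 + 185000 + 95400 + 101100 + 85800 = 1316100
  Less exemption 44000 → base 1272100
  1272100 × 24% = 305304

Mainline income levy:
  287000 × 10% = 28700
  271000 × 21% = 56910
  290800 × 30% = 87240
  → 172850
  Less foreign tax credit 29000 → 143850

Excess of minimum tax over mainline income levy: 305304 − 143850 = 161454.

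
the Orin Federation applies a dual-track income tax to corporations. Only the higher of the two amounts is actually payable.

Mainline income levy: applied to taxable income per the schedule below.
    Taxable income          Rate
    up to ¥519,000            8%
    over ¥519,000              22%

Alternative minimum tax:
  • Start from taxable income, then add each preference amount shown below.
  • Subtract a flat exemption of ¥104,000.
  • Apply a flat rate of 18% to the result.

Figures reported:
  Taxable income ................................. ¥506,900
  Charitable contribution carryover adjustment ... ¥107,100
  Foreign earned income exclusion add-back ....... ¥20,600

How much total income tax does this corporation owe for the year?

Mainline income levy:
  ¥506,900 × 8% = ¥40,552

Alternative minimum tax:
  Adjusted income: ¥506,900 + ¥107,100 + ¥20,600 = ¥634,600
  Less exemption ¥104,000 → base ¥530,600
  ¥530,600 × 18% = ¥95,508

¥95,508 > ¥40,552, so the alternative minimum tax is the binding amount.

¥95,508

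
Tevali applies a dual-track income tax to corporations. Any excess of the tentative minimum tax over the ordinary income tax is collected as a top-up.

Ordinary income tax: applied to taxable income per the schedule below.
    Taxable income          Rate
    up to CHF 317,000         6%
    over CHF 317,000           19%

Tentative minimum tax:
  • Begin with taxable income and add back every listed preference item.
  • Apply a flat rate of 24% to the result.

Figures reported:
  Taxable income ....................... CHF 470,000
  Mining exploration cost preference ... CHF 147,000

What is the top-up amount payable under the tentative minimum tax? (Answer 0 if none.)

Ordinary income tax:
  CHF 317,000 × 6% = CHF 19,020
  CHF 153,000 × 19% = CHF 29,070
  → CHF 48,090

Tentative minimum tax:
  Adjusted income: CHF 470,000 + CHF 147,000 = CHF 617,000
  CHF 617,000 × 24% = CHF 148,080

Excess of tentative minimum tax over ordinary income tax: CHF 148,080 − CHF 48,090 = CHF 99,990.

CHF 99,990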